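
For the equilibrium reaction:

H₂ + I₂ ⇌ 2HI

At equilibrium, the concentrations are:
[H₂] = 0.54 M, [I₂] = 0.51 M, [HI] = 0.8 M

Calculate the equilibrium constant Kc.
K_c = 2.3239

Kc = ([HI]^2) / ([H₂] × [I₂])
   = ((0.8)^2) / ((0.54)·(0.51))
   = 0.64 / 0.2754 = 2.3239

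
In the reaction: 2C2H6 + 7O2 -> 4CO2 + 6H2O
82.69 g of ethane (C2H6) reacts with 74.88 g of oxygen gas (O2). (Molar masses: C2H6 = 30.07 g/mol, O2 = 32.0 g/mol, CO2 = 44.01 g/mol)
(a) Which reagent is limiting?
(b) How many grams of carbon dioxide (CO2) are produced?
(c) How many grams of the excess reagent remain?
(a) O2, (b) 58.85 g, (c) 62.59 g

Moles of C2H6 = 82.69 g ÷ 30.07 g/mol = 2.74992 mol
Moles of O2 = 74.88 g ÷ 32.0 g/mol = 2.34 mol
Moles ÷ coefficient: C2H6: 2.74992/2 = 1.375, O2: 2.34/7 = 0.3343
(a) O2 has the smaller value, so O2 is the limiting reagent.
(b) Moles of CO2 = 2.34 mol O2 × (4/7) = 1.33714 mol; mass = 1.33714 mol × 44.01 g/mol = 58.85 g
(c) C2H6 consumed = 2.34 × (2/7) = 0.668571 mol; remaining = 2.74992 − 0.668571 = 2.08135 mol; mass = 2.08135 mol × 30.07 g/mol = 62.59 g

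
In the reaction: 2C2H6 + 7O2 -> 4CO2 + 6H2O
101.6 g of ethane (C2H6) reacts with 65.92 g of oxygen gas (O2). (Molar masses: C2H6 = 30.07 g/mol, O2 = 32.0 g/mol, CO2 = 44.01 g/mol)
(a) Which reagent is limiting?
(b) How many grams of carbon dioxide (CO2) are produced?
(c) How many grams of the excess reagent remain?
(a) O2, (b) 51.81 g, (c) 83.9 g

Moles of C2H6 = 101.6 g ÷ 30.07 g/mol = 3.37878 mol
Moles of O2 = 65.92 g ÷ 32.0 g/mol = 2.06 mol
Moles ÷ coefficient: C2H6: 3.37878/2 = 1.689, O2: 2.06/7 = 0.2943
(a) O2 has the smaller value, so O2 is the limiting reagent.
(b) Moles of CO2 = 2.06 mol O2 × (4/7) = 1.17714 mol; mass = 1.17714 mol × 44.01 g/mol = 51.81 g
(c) C2H6 consumed = 2.06 × (2/7) = 0.588571 mol; remaining = 3.37878 − 0.588571 = 2.79021 mol; mass = 2.79021 mol × 30.07 g/mol = 83.9 g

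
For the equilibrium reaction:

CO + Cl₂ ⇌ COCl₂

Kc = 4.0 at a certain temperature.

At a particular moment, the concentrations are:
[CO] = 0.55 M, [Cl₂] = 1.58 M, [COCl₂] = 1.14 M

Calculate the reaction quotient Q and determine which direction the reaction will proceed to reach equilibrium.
Q = 1.312, Q < K, reaction proceeds forward (toward products)

Q = ([COCl₂]) / ([CO] × [Cl₂])
  = ((1.14)) / ((0.55)·(1.58)) = 1.14/0.869 = 1.312
Since Q = 1.312 < Kc = 4.0, the reaction proceeds forward (toward products) to reach equilibrium.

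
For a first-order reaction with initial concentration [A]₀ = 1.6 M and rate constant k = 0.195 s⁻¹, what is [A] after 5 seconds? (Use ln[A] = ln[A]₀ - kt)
0.6035 M

ln[A] = ln[A]₀ - k·t = ln(1.6) - (0.195)·(5) = 0.4700 - 0.9750 = -0.5050
[A] = e^(-0.5050) = 0.6035 M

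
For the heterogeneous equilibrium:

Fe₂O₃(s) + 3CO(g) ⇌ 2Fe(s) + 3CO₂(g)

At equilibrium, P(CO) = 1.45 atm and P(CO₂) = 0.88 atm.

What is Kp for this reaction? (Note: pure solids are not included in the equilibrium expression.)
K_p = 0.224

Solids (Fe₂O₃, Fe) are excluded.
Kp = P(CO₂)³/P(CO)³ = (0.88)³/(1.45)³ = 0.6815/3.049 = 0.224.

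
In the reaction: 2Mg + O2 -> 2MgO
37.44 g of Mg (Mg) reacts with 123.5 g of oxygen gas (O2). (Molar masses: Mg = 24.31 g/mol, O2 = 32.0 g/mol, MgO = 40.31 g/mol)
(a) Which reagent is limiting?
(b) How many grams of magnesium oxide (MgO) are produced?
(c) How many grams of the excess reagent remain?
(a) Mg, (b) 62.08 g, (c) 98.86 g

Moles of Mg = 37.44 g ÷ 24.31 g/mol = 1.54011 mol
Moles of O2 = 123.5 g ÷ 32.0 g/mol = 3.85938 mol
Moles ÷ coefficient: Mg: 1.54011/2 = 0.7701, O2: 3.85938/1 = 3.859
(a) Mg has the smaller value, so Mg is the limiting reagent.
(b) Moles of MgO = 1.54011 mol Mg × (2/2) = 1.54011 mol; mass = 1.54011 mol × 40.31 g/mol = 62.08 g
(c) O2 consumed = 1.54011 × (1/2) = 0.770053 mol; remaining = 3.85938 − 0.770053 = 3.08932 mol; mass = 3.08932 mol × 32.0 g/mol = 98.86 g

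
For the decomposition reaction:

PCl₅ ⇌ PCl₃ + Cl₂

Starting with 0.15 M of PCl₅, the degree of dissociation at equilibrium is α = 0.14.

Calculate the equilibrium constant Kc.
K_c = 0.0034

x = α·[A]₀ = 0.14 × 0.15 = 0.021 M dissociated.
At eq: [PCl₅] = 0.15 − 0.021 = 0.129 M; [PCl₃] = [Cl₂] = x = 0.021 M.
Kc = [PCl₃][Cl₂]/[PCl₅] = (0.021)²/0.129 = 0.003419.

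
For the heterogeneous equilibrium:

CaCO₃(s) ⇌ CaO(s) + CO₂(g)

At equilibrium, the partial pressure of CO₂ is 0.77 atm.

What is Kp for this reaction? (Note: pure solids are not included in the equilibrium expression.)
K_p = 0.77

Solids (CaCO₃, CaO) have activity 1 and are excluded.
Kp = P(CO₂) = 0.77.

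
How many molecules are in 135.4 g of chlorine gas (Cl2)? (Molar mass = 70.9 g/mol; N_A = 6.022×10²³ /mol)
Moles = 135.4 g ÷ 70.9 g/mol = 1.90973 mol
Molecules = 1.90973 mol × 6.022×10²³ /mol = 1.150e+24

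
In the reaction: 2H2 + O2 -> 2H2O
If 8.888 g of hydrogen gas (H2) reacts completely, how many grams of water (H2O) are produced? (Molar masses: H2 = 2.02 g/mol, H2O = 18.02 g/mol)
Moles of H2 = 8.888 g ÷ 2.02 g/mol = 4.4 mol
Mole ratio: 2 mol H2O / 2 mol H2
Moles of H2O = 4.4 × (2/2) = 4.4 mol
Mass of H2O = 4.4 mol × 18.02 g/mol = 79.29 g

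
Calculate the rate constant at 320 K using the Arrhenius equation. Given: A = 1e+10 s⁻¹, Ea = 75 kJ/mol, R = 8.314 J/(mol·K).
5.72e-03 s⁻¹

k = A·exp(-Ea/(R·T)) = 1e+10·exp(-75000/(8.314·320)) = 1e+10·exp(-28.1904) = 1e+10·5.7156e-13 = 5.72e-03 s⁻¹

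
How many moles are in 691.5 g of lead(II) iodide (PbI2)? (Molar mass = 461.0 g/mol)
Moles = 691.5 g ÷ 461.0 g/mol = 1.5 mol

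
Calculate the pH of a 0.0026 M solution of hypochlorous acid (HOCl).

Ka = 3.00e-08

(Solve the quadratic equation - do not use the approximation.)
pH = 5.05

x² + Ka×x - Ka×C = 0. Using quadratic formula: [H⁺] = 8.8168e-06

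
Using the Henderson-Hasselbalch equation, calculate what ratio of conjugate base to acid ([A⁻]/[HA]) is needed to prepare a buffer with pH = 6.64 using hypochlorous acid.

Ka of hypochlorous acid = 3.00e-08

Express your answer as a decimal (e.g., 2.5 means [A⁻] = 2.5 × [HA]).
[A⁻]/[HA] = 0.131

pKa = −log(3.00e-08) = 7.5229. pH = pKa + log([A⁻]/[HA]). 6.64 = 7.5229 + log(ratio). log(ratio) = 6.64 − 7.5229 = -0.8829. ratio = 10^(-0.8829) = 0.131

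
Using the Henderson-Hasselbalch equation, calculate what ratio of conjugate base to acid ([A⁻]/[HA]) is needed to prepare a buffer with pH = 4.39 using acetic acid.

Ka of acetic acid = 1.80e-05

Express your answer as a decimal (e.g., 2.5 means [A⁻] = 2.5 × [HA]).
[A⁻]/[HA] = 0.442

pKa = −log(1.80e-05) = 4.7447. pH = pKa + log([A⁻]/[HA]). 4.39 = 4.7447 + log(ratio). log(ratio) = 4.39 − 4.7447 = -0.3547. ratio = 10^(-0.3547) = 0.442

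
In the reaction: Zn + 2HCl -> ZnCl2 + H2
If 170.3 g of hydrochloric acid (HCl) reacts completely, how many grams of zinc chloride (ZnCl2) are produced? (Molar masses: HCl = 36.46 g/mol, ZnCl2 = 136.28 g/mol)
Moles of HCl = 170.3 g ÷ 36.46 g/mol = 4.67087 mol
Mole ratio: 1 mol ZnCl2 / 2 mol HCl
Moles of ZnCl2 = 4.67087 × (1/2) = 2.33544 mol
Mass of ZnCl2 = 2.33544 mol × 136.28 g/mol = 318.3 g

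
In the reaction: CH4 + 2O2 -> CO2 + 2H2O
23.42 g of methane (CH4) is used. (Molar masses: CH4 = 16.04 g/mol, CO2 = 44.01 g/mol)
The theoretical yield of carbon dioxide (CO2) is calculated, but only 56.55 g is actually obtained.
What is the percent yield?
Moles of CH4 = 23.42 g ÷ 16.04 g/mol = 1.4601 mol
Mole ratio: 1 mol CO2 / 1 mol CH4
Moles of CO2 = 1.4601 × (1/1) = 1.4601 mol
Theoretical yield = 1.4601 mol × 44.01 g/mol = 64.259 g
Actual yield = 56.55 g
Percent yield = (56.55 / 64.259) × 100% = 88.0%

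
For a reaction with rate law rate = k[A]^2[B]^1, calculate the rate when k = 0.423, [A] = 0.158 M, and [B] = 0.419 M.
0.004425 M/s

rate = k·[A]^2·[B]^1 = 0.423·(0.158)^2·(0.419)^1 = 0.423·0.024964·0.419 = 0.004425 M/s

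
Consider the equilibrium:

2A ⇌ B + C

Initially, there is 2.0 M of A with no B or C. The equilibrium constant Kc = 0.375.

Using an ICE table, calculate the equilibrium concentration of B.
[B] = 0.551 M

ICE: [A] = 2.0 − 2x, [B] = [C] = x.
Kc = x²/(2.0 − 2x)² = 0.375 ⇒ √Kc = x/(2.0 − 2x).
x = √0.375·2.0/(1 + 2√0.375) = 0.61237·2.0/2.2247 = 0.55051.
[B] = x = 0.551 M.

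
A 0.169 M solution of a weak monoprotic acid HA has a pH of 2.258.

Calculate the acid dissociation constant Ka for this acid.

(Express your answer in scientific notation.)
K_a = 1.86e-04

[H⁺] = 10^(−pH) = 10^(−2.258) = 5.521e-03 M. For HA ⇌ H⁺ + A⁻, Ka = x²/(C − x) = (5.521e-03)²/(0.169 − 5.521e-03) = 1.86e-04.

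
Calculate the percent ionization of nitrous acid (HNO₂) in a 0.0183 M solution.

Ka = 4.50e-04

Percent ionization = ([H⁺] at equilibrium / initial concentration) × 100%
Percent ionization = 14.5%

Let x = [H⁺]. Ka = x²/(C - x) ⇒ x² + (4.50e-04)x - (4.50e-04)(0.0183) = 0. x = 2.6535e-03. Percent = (2.6535e-03/0.0183) × 100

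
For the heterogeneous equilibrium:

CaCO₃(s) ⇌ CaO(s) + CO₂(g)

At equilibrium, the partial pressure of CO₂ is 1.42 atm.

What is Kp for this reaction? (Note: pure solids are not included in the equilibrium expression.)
K_p = 1.42

Solids (CaCO₃, CaO) have activity 1 and are excluded.
Kp = P(CO₂) = 1.42.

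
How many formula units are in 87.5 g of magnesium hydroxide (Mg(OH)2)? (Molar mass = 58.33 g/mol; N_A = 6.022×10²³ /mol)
Moles = 87.5 g ÷ 58.33 g/mol = 1.50009 mol
Formula units = 1.50009 mol × 6.022×10²³ /mol = 9.034e+23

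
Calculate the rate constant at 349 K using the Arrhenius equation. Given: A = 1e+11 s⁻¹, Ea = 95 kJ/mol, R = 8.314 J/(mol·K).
6.04e-04 s⁻¹

k = A·exp(-Ea/(R·T)) = 1e+11·exp(-95000/(8.314·349)) = 1e+11·exp(-32.7407) = 1e+11·6.0379e-15 = 6.04e-04 s⁻¹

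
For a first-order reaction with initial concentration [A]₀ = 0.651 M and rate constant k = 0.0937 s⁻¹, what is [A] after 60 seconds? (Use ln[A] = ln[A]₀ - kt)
0.0024 M

ln[A] = ln[A]₀ - k·t = ln(0.651) - (0.0937)·(60) = -0.4292 - 5.6220 = -6.0512
[A] = e^(-6.0512) = 0.0024 M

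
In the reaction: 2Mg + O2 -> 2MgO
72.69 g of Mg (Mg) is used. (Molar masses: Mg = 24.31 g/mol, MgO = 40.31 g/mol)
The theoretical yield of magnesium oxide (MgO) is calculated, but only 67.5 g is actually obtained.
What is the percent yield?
Moles of Mg = 72.69 g ÷ 24.31 g/mol = 2.99013 mol
Mole ratio: 2 mol MgO / 2 mol Mg
Moles of MgO = 2.99013 × (2/2) = 2.99013 mol
Theoretical yield = 2.99013 mol × 40.31 g/mol = 120.53 g
Actual yield = 67.5 g
Percent yield = (67.5 / 120.53) × 100% = 56.0%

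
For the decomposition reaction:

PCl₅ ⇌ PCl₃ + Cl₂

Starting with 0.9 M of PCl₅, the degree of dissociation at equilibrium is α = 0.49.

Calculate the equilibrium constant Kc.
K_c = 0.4237

x = α·[A]₀ = 0.49 × 0.9 = 0.441 M dissociated.
At eq: [PCl₅] = 0.9 − 0.441 = 0.459 M; [PCl₃] = [Cl₂] = x = 0.441 M.
Kc = [PCl₃][Cl₂]/[PCl₅] = (0.441)²/0.459 = 0.4237.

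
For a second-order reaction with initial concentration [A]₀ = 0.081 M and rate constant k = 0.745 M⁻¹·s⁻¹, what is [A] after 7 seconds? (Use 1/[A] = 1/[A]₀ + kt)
0.0569 M

1/[A] = 1/[A]₀ + k·t = 1/0.081 + (0.745)·(7) = 12.3457 + 5.2150 = 17.5607
[A] = 1/17.5607 = 0.0569 M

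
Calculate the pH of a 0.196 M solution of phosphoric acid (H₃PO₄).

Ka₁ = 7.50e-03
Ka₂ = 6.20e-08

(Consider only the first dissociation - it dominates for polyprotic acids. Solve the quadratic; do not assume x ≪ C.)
pH = 1.46

x² + Ka₁·x − Ka₁·C = 0 with Ka₁ = 7.50e-03, C = 0.196.
x = (−Ka₁ + √(Ka₁² + 4·Ka₁·C))/2 = 3.4774e-02 M, so pH = 1.46.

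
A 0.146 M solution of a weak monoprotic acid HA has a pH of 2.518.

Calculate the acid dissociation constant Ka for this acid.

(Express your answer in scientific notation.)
K_a = 6.44e-05

[H⁺] = 10^(−pH) = 10^(−2.518) = 3.034e-03 M. For HA ⇌ H⁺ + A⁻, Ka = x²/(C − x) = (3.034e-03)²/(0.146 − 3.034e-03) = 6.44e-05.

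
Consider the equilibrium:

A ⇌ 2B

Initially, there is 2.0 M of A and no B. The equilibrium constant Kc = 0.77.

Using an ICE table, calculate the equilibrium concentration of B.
[B] = 1.063 M

ICE: [A] = 2.0 − x, [B] = 2x.
Kc = (2x)²/(2.0 − x) = 0.77 ⇒ 4x² + 0.77x − 1.54 = 0.
x = (−0.77 + √(0.77² + 4·4·1.54))/(2·4) = (−0.77 + √25.233)/8 = 0.53165.
[B] = 2x = 1.063 M.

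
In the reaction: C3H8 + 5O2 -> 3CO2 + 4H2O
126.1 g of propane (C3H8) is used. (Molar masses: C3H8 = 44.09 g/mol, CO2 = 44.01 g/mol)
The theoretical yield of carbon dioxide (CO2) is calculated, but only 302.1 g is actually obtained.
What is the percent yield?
Moles of C3H8 = 126.1 g ÷ 44.09 g/mol = 2.86006 mol
Mole ratio: 3 mol CO2 / 1 mol C3H8
Moles of CO2 = 2.86006 × (3/1) = 8.58018 mol
Theoretical yield = 8.58018 mol × 44.01 g/mol = 377.61 g
Actual yield = 302.1 g
Percent yield = (302.1 / 377.61) × 100% = 80.0%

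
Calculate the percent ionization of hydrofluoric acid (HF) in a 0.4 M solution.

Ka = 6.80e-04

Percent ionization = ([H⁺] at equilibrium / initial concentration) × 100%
Percent ionization = 4.04%

Let x = [H⁺]. Ka = x²/(C - x) ⇒ x² + (6.80e-04)x - (6.80e-04)(0.4) = 0. x = 1.6156e-02. Percent = (1.6156e-02/0.4) × 100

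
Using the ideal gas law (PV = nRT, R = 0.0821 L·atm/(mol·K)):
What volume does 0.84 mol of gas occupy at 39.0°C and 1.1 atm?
T = 39.0°C + 273.15 = 312.15 K
V = nRT/P = (0.84 × 0.0821 × 312.15) / 1.1
V = 19.57 L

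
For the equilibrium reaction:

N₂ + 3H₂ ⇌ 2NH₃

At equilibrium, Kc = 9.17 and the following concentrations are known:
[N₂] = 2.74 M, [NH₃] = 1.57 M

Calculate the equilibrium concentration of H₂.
[H₂] = 0.4612 M

Kc = ([NH₃]^2) / ([N₂] × [H₂]^3) = 9.17
[H₂]^3 = (product terms)/(Kc · other reactant terms) = 2.4649 / (9.17 · 2.74) = 0.098102
[H₂] = (0.098102)^(1/3) = 0.4612 M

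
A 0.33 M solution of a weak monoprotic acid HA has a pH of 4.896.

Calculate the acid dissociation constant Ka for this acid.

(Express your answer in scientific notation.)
K_a = 4.89e-10

[H⁺] = 10^(−pH) = 10^(−4.896) = 1.271e-05 M. For HA ⇌ H⁺ + A⁻, Ka = x²/(C − x) = (1.271e-05)²/(0.33 − 1.271e-05) = 4.89e-10.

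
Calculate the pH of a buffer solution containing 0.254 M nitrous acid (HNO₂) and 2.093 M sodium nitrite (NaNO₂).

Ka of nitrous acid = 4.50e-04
pH = 4.26

pKa = -log(4.50e-04) = 3.35. pH = pKa + log([A⁻]/[HA]) = 3.35 + log(2.093/0.254)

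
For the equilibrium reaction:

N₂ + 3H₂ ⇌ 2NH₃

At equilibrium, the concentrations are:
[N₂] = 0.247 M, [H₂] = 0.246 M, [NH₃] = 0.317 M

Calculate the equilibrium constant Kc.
K_c = 27.3285

Kc = ([NH₃]^2) / ([N₂] × [H₂]^3)
   = ((0.317)^2) / ((0.247)·(0.246)^3)
   = 0.10049 / 0.0036771 = 27.3285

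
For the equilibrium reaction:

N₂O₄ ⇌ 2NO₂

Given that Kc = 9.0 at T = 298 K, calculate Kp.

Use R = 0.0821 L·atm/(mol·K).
K_p = 220.1922

Δn = (moles gaseous products) − (moles gaseous reactants) = 1
T = 298 K; RT = 0.0821 × 298 = 24.4658
Kp = Kc·(RT)^Δn = 9.0 × (24.4658)^1 = 9.0 × 24.4658 = 220.1922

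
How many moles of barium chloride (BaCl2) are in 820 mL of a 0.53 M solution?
Moles = Molarity × Volume (L)
Moles = 0.53 M × 0.82 L = 0.4346 mol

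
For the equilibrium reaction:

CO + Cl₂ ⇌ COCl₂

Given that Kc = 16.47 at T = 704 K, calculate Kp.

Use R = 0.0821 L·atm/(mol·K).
K_p = 0.2850

Δn = (moles gaseous products) − (moles gaseous reactants) = -1
T = 704 K; RT = 0.0821 × 704 = 57.7984
Kp = Kc·(RT)^Δn = 16.47 × (57.7984)^-1 = 16.47 × 0.0173015 = 0.2850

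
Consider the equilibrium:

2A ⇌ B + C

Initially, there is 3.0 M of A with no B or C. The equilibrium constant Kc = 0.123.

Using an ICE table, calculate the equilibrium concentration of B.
[B] = 0.618 M

ICE: [A] = 3.0 − 2x, [B] = [C] = x.
Kc = x²/(3.0 − 2x)² = 0.123 ⇒ √Kc = x/(3.0 − 2x).
x = √0.123·3.0/(1 + 2√0.123) = 0.35071·3.0/1.7014 = 0.61839.
[B] = x = 0.618 M.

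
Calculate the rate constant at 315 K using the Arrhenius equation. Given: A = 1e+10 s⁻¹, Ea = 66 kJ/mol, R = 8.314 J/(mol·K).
1.14e-01 s⁻¹

k = A·exp(-Ea/(R·T)) = 1e+10·exp(-66000/(8.314·315)) = 1e+10·exp(-25.2013) = 1e+10·1.1355e-11 = 1.14e-01 s⁻¹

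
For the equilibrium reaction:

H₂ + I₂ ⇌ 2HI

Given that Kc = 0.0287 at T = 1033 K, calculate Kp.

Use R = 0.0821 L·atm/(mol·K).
K_p = 0.0287

Δn = (moles gaseous products) − (moles gaseous reactants) = 0
T = 1033 K; RT = 0.0821 × 1033 = 84.8093
Kp = Kc·(RT)^Δn = 0.0287 × (84.8093)^0 = 0.0287 × 1 = 0.0287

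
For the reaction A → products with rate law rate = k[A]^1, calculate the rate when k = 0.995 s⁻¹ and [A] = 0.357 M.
0.3552 M/s

rate = k·[A]^1 = 0.995·(0.357)^1 = 0.995·0.357 = 0.3552 M/s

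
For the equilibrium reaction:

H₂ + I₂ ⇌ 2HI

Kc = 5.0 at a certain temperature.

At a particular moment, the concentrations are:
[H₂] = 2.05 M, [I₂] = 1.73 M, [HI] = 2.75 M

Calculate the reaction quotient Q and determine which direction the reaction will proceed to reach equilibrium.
Q = 2.132, Q < K, reaction proceeds forward (toward products)

Q = ([HI]^2) / ([H₂] × [I₂])
  = ((2.75)^2) / ((2.05)·(1.73)) = 7.5625/3.5465 = 2.132
Since Q = 2.132 < Kc = 5.0, the reaction proceeds forward (toward products) to reach equilibrium.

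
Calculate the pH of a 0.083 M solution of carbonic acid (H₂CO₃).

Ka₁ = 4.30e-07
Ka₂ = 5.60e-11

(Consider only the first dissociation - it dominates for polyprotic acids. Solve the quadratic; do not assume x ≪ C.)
pH = 3.72

x² + Ka₁·x − Ka₁·C = 0 with Ka₁ = 4.30e-07, C = 0.083.
x = (−Ka₁ + √(Ka₁² + 4·Ka₁·C))/2 = 1.8870e-04 M, so pH = 3.72.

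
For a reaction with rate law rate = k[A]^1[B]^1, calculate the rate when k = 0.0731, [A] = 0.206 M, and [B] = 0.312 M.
0.004698 M/s

rate = k·[A]^1·[B]^1 = 0.0731·(0.206)^1·(0.312)^1 = 0.0731·0.206·0.312 = 0.004698 M/s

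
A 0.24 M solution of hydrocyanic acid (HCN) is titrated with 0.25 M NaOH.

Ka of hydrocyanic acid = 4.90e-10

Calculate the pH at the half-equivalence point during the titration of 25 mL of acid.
pH = pKa = 9.31

At the half-equivalence point, [HA] = [A⁻], so by Henderson–Hasselbalch pH = pKa + log(1) = pKa.
pKa = −log(4.90e-10) = 9.31.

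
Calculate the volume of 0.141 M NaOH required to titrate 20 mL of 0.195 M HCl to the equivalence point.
V_{base} = 27.7 mL

At equivalence: moles acid = moles base.
moles HCl = 0.195 M × 0.02 L = 0.0039 mol
V_NaOH = 0.0039 mol ÷ 0.141 M = 0.02766 L = 27.7 mL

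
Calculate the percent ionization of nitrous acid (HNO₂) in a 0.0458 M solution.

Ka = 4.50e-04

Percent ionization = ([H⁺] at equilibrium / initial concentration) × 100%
Percent ionization = 9.43%

Let x = [H⁺]. Ka = x²/(C - x) ⇒ x² + (4.50e-04)x - (4.50e-04)(0.0458) = 0. x = 4.3204e-03. Percent = (4.3204e-03/0.0458) × 100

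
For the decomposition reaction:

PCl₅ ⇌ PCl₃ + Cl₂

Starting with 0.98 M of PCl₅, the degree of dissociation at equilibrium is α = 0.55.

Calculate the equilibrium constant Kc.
K_c = 0.6588

x = α·[A]₀ = 0.55 × 0.98 = 0.539 M dissociated.
At eq: [PCl₅] = 0.98 − 0.539 = 0.441 M; [PCl₃] = [Cl₂] = x = 0.539 M.
Kc = [PCl₃][Cl₂]/[PCl₅] = (0.539)²/0.441 = 0.6588.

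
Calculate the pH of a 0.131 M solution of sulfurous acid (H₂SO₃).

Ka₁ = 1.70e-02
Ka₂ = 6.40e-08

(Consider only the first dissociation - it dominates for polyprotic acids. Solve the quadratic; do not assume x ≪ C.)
pH = 1.40

x² + Ka₁·x − Ka₁·C = 0 with Ka₁ = 1.70e-02, C = 0.131.
x = (−Ka₁ + √(Ka₁² + 4·Ka₁·C))/2 = 3.9450e-02 M, so pH = 1.40.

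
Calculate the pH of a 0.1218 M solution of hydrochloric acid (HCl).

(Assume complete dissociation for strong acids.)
pH = 0.91

[H⁺] = 0.1218 M for strong acid. pH = -log[H⁺] = -log(0.1218)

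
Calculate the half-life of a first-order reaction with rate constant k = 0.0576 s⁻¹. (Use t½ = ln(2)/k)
12.03 s

t½ = ln(2)/k = 0.6931/0.0576 = 12.03 s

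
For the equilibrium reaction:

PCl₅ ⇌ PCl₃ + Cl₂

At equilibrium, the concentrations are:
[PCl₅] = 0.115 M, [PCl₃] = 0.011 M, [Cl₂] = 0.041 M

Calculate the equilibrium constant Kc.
K_c = 3.92e-03

Kc = ([PCl₃] × [Cl₂]) / ([PCl₅])
   = ((0.011)·(0.041)) / ((0.115))
   = 0.000451 / 0.115 = 3.92e-03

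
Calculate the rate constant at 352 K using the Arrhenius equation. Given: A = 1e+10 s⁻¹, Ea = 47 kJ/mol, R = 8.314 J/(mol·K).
1.06e+03 s⁻¹

k = A·exp(-Ea/(R·T)) = 1e+10·exp(-47000/(8.314·352)) = 1e+10·exp(-16.0600) = 1e+10·1.0598e-07 = 1.06e+03 s⁻¹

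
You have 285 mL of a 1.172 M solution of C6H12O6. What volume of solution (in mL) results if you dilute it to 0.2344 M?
Using M₁V₁ = M₂V₂:
1.172 × 285 = 0.2344 × V₂
V₂ = (1.172 × 285) / 0.2344 = 1425 mL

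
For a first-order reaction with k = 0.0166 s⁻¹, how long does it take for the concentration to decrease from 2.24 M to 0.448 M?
96.95 s

From ln[A] = ln[A]₀ - k·t: t = ln([A]₀/[A])/k = ln(2.24/0.448)/0.0166 = ln(5.0000)/0.0166 = 1.6094/0.0166 = 96.95 s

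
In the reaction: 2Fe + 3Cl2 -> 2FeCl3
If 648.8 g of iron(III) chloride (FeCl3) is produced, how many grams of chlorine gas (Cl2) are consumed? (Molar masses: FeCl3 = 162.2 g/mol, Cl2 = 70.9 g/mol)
Moles of FeCl3 = 648.8 g ÷ 162.2 g/mol = 4 mol
Mole ratio: 3 mol Cl2 / 2 mol FeCl3
Moles of Cl2 = 4 × (3/2) = 6 mol
Mass of Cl2 = 6 mol × 70.9 g/mol = 425.4 g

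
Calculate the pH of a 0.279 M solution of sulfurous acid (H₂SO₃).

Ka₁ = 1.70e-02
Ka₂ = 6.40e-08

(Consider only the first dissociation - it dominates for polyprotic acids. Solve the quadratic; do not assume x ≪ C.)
pH = 1.22

x² + Ka₁·x − Ka₁·C = 0 with Ka₁ = 1.70e-02, C = 0.279.
x = (−Ka₁ + √(Ka₁² + 4·Ka₁·C))/2 = 6.0892e-02 M, so pH = 1.22.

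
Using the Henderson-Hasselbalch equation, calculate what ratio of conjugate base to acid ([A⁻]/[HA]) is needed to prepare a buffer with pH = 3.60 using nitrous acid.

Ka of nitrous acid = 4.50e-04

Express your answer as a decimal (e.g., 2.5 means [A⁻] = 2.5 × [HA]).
[A⁻]/[HA] = 1.791

pKa = −log(4.50e-04) = 3.3468. pH = pKa + log([A⁻]/[HA]). 3.60 = 3.3468 + log(ratio). log(ratio) = 3.60 − 3.3468 = 0.2532. ratio = 10^(0.2532) = 1.791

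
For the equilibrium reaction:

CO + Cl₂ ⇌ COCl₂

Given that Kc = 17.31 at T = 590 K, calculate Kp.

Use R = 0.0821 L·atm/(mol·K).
K_p = 0.3574

Δn = (moles gaseous products) − (moles gaseous reactants) = -1
T = 590 K; RT = 0.0821 × 590 = 48.439
Kp = Kc·(RT)^Δn = 17.31 × (48.439)^-1 = 17.31 × 0.0206445 = 0.3574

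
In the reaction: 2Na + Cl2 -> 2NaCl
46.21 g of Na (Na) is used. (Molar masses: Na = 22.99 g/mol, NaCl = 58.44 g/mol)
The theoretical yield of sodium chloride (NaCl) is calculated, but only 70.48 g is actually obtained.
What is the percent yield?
Moles of Na = 46.21 g ÷ 22.99 g/mol = 2.01 mol
Mole ratio: 2 mol NaCl / 2 mol Na
Moles of NaCl = 2.01 × (2/2) = 2.01 mol
Theoretical yield = 2.01 mol × 58.44 g/mol = 117.46 g
Actual yield = 70.48 g
Percent yield = (70.48 / 117.46) × 100% = 60.0%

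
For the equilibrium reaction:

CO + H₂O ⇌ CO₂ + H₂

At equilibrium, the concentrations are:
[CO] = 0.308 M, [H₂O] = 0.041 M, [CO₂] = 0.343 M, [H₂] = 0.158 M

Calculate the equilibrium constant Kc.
K_c = 4.2916

Kc = ([CO₂] × [H₂]) / ([CO] × [H₂O])
   = ((0.343)·(0.158)) / ((0.308)·(0.041))
   = 0.054194 / 0.012628 = 4.2916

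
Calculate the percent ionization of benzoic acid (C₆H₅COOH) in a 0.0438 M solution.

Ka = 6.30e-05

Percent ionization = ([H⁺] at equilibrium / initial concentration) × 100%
Percent ionization = 3.72%

Let x = [H⁺]. Ka = x²/(C - x) ⇒ x² + (6.30e-05)x - (6.30e-05)(0.0438) = 0. x = 1.6299e-03. Percent = (1.6299e-03/0.0438) × 100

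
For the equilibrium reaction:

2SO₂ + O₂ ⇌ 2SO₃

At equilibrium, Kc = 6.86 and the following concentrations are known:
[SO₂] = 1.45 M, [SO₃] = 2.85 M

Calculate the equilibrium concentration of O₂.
[O₂] = 0.5632 M

Kc = ([SO₃]^2) / ([SO₂]^2 × [O₂]) = 6.86
[O₂]^1 = (product terms)/(Kc · other reactant terms) = 8.1225 / (6.86 · 2.1025) = 0.56316
[O₂] = 0.5632 M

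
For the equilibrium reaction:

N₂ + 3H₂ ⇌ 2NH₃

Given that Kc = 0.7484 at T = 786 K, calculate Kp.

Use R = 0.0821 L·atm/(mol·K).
K_p = 1.80e-04

Δn = (moles gaseous products) − (moles gaseous reactants) = -2
T = 786 K; RT = 0.0821 × 786 = 64.5306
Kp = Kc·(RT)^Δn = 0.7484 × (64.5306)^-2 = 0.7484 × 0.000240142 = 1.80e-04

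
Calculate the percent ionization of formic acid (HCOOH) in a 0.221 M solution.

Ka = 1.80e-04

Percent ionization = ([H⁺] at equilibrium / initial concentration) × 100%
Percent ionization = 2.81%

Let x = [H⁺]. Ka = x²/(C - x) ⇒ x² + (1.80e-04)x - (1.80e-04)(0.221) = 0. x = 6.2178e-03. Percent = (6.2178e-03/0.221) × 100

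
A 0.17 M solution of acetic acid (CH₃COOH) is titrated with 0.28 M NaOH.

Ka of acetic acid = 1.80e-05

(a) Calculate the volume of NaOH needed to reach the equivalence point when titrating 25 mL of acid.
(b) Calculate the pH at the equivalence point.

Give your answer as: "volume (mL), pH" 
V = 15.2 mL, pH = 8.88

(a) At equivalence: moles acid = moles base.
moles acid = 0.17 × 0.025 = 0.00425 mol; V_NaOH = 0.00425/0.28 = 0.01518 L = 15.2 mL.
(b) At equivalence, all acid → conjugate base A⁻ at [A⁻] = 0.00425/0.04018 = 0.1058 M.
Kb = Kw/Ka = 1.0e-14/1.80e-05 = 5.556e-10; [OH⁻] = √(Kb·[A⁻]) = 7.666e-06; pOH = 5.12; pH = 14 − pOH = 8.88.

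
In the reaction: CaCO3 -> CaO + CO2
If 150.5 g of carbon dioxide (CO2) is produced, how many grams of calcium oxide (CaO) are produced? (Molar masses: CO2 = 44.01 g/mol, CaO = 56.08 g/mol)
Moles of CO2 = 150.5 g ÷ 44.01 g/mol = 3.41968 mol
Mole ratio: 1 mol CaO / 1 mol CO2
Moles of CaO = 3.41968 × (1/1) = 3.41968 mol
Mass of CaO = 3.41968 mol × 56.08 g/mol = 191.8 g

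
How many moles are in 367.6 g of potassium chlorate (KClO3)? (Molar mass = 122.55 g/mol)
Moles = 367.6 g ÷ 122.55 g/mol = 3 mol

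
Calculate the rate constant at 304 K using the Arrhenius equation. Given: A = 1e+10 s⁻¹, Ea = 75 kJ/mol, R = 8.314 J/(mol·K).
1.30e-03 s⁻¹

k = A·exp(-Ea/(R·T)) = 1e+10·exp(-75000/(8.314·304)) = 1e+10·exp(-29.6741) = 1e+10·1.2963e-13 = 1.30e-03 s⁻¹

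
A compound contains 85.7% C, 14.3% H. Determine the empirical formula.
Moles of C = 85.7 g / 12.01 g/mol = 7.136 mol
Moles of H = 14.3 g / 1.008 g/mol = 14.187 mol

Smallest moles = 7.136
Divide all by smallest:
C: 7.136 / 7.136 = 1.00
H: 14.187 / 7.136 = 1.99

Empirical formula: CH2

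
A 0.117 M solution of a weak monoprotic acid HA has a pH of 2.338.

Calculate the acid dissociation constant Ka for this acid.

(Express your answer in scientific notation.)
K_a = 1.88e-04

[H⁺] = 10^(−pH) = 10^(−2.338) = 4.592e-03 M. For HA ⇌ H⁺ + A⁻, Ka = x²/(C − x) = (4.592e-03)²/(0.117 − 4.592e-03) = 1.88e-04.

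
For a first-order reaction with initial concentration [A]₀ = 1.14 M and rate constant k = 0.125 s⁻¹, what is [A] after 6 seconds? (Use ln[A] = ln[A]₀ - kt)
0.5385 M

ln[A] = ln[A]₀ - k·t = ln(1.14) - (0.125)·(6) = 0.1310 - 0.7500 = -0.6190
[A] = e^(-0.6190) = 0.5385 M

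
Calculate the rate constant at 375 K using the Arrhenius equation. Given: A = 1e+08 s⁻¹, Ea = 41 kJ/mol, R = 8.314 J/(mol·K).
1.94e+02 s⁻¹

k = A·exp(-Ea/(R·T)) = 1e+08·exp(-41000/(8.314·375)) = 1e+08·exp(-13.1505) = 1e+08·1.9445e-06 = 1.94e+02 s⁻¹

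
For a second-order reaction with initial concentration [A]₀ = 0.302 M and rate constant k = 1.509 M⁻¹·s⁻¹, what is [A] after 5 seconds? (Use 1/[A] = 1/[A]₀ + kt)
0.0921 M

1/[A] = 1/[A]₀ + k·t = 1/0.302 + (1.509)·(5) = 3.3113 + 7.5450 = 10.8563
[A] = 1/10.8563 = 0.0921 M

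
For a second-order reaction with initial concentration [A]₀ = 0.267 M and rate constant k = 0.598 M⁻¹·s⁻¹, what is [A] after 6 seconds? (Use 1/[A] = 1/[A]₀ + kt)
0.1364 M

1/[A] = 1/[A]₀ + k·t = 1/0.267 + (0.598)·(6) = 3.7453 + 3.5880 = 7.3333
[A] = 1/7.3333 = 0.1364 M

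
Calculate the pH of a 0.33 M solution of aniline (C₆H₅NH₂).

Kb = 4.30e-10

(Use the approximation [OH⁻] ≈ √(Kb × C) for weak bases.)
pH = 9.08

[OH⁻] = √(Kb × C) = √(4.30e-10 × 0.33) = 1.1912e-05. pOH = 4.92, pH = 14 - pOH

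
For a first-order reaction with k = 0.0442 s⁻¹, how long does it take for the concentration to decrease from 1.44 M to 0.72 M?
15.68 s

From ln[A] = ln[A]₀ - k·t: t = ln([A]₀/[A])/k = ln(1.44/0.72)/0.0442 = ln(2.0000)/0.0442 = 0.6931/0.0442 = 15.68 s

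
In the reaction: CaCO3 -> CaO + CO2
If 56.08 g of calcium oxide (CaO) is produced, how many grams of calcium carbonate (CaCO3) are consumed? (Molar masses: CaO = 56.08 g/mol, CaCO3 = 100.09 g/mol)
Moles of CaO = 56.08 g ÷ 56.08 g/mol = 1 mol
Mole ratio: 1 mol CaCO3 / 1 mol CaO
Moles of CaCO3 = 1 × (1/1) = 1 mol
Mass of CaCO3 = 1 mol × 100.09 g/mol = 100.1 g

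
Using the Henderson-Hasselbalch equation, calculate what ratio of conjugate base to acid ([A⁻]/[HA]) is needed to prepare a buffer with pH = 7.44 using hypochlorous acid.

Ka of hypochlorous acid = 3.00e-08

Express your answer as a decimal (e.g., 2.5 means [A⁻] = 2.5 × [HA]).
[A⁻]/[HA] = 0.826

pKa = −log(3.00e-08) = 7.5229. pH = pKa + log([A⁻]/[HA]). 7.44 = 7.5229 + log(ratio). log(ratio) = 7.44 − 7.5229 = -0.0829. ratio = 10^(-0.0829) = 0.826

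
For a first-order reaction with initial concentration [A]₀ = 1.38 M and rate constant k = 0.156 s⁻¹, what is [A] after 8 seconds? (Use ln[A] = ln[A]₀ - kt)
0.3962 M

ln[A] = ln[A]₀ - k·t = ln(1.38) - (0.156)·(8) = 0.3221 - 1.2480 = -0.9259
[A] = e^(-0.9259) = 0.3962 M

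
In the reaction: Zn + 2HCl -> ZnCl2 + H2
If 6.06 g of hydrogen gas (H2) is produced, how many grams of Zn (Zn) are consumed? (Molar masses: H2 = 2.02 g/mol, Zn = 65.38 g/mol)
Moles of H2 = 6.06 g ÷ 2.02 g/mol = 3 mol
Mole ratio: 1 mol Zn / 1 mol H2
Moles of Zn = 3 × (1/1) = 3 mol
Mass of Zn = 3 mol × 65.38 g/mol = 196.1 g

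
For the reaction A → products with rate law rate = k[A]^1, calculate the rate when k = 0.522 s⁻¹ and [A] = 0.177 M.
0.09239 M/s

rate = k·[A]^1 = 0.522·(0.177)^1 = 0.522·0.177 = 0.09239 M/s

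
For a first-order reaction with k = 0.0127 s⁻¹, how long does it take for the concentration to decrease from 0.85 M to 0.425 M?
54.58 s

From ln[A] = ln[A]₀ - k·t: t = ln([A]₀/[A])/k = ln(0.85/0.425)/0.0127 = ln(2.0000)/0.0127 = 0.6931/0.0127 = 54.58 s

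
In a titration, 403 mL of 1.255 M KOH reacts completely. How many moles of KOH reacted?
Moles = Molarity × Volume (L)
Moles = 1.255 M × 0.403 L = 0.5058 mol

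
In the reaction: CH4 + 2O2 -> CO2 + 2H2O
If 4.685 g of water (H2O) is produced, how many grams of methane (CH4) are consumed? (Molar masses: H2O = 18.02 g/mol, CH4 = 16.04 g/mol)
Moles of H2O = 4.685 g ÷ 18.02 g/mol = 0.259989 mol
Mole ratio: 1 mol CH4 / 2 mol H2O
Moles of CH4 = 0.259989 × (1/2) = 0.129994 mol
Mass of CH4 = 0.129994 mol × 16.04 g/mol = 2.085 g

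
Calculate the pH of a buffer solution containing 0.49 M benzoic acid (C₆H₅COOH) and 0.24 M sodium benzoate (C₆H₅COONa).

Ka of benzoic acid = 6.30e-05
pH = 3.89

pKa = -log(6.30e-05) = 4.20. pH = pKa + log([A⁻]/[HA]) = 4.20 + log(0.24/0.49)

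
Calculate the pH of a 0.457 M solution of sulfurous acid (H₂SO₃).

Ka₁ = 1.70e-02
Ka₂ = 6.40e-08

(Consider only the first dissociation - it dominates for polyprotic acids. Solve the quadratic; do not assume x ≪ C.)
pH = 1.10

x² + Ka₁·x − Ka₁·C = 0 with Ka₁ = 1.70e-02, C = 0.457.
x = (−Ka₁ + √(Ka₁² + 4·Ka₁·C))/2 = 8.0051e-02 M, so pH = 1.10.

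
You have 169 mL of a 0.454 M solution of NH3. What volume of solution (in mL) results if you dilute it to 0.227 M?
Using M₁V₁ = M₂V₂:
0.454 × 169 = 0.227 × V₂
V₂ = (0.454 × 169) / 0.227 = 338 mL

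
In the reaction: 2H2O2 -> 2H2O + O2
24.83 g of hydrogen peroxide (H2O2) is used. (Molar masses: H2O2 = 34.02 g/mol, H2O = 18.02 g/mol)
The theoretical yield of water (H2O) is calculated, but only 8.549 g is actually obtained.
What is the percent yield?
Moles of H2O2 = 24.83 g ÷ 34.02 g/mol = 0.729865 mol
Mole ratio: 2 mol H2O / 2 mol H2O2
Moles of H2O = 0.729865 × (2/2) = 0.729865 mol
Theoretical yield = 0.729865 mol × 18.02 g/mol = 13.152 g
Actual yield = 8.549 g
Percent yield = (8.549 / 13.152) × 100% = 65.0%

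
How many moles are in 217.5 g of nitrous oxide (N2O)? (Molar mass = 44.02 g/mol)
Moles = 217.5 g ÷ 44.02 g/mol = 4.941 mol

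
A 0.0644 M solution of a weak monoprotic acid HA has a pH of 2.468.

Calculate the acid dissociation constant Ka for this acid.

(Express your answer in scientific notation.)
K_a = 1.90e-04

[H⁺] = 10^(−pH) = 10^(−2.468) = 3.404e-03 M. For HA ⇌ H⁺ + A⁻, Ka = x²/(C − x) = (3.404e-03)²/(0.0644 − 3.404e-03) = 1.90e-04.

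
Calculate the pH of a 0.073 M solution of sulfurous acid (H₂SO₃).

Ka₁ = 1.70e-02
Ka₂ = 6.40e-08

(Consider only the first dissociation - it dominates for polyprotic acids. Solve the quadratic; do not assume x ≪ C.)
pH = 1.56

x² + Ka₁·x − Ka₁·C = 0 with Ka₁ = 1.70e-02, C = 0.073.
x = (−Ka₁ + √(Ka₁² + 4·Ka₁·C))/2 = 2.7739e-02 M, so pH = 1.56.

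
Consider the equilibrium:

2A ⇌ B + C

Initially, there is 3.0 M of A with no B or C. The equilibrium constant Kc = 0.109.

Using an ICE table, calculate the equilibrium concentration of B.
[B] = 0.597 M

ICE: [A] = 3.0 − 2x, [B] = [C] = x.
Kc = x²/(3.0 − 2x)² = 0.109 ⇒ √Kc = x/(3.0 − 2x).
x = √0.109·3.0/(1 + 2√0.109) = 0.33015·3.0/1.6603 = 0.59655.
[B] = x = 0.597 M.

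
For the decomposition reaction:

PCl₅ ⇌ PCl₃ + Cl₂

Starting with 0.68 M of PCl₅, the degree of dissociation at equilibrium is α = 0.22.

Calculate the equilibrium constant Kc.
K_c = 0.0422

x = α·[A]₀ = 0.22 × 0.68 = 0.1496 M dissociated.
At eq: [PCl₅] = 0.68 − 0.1496 = 0.5304 M; [PCl₃] = [Cl₂] = x = 0.1496 M.
Kc = [PCl₃][Cl₂]/[PCl₅] = (0.1496)²/0.5304 = 0.04219.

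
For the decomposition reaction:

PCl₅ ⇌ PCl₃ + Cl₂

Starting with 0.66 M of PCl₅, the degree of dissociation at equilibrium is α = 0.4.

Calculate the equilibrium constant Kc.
K_c = 0.1760

x = α·[A]₀ = 0.4 × 0.66 = 0.264 M dissociated.
At eq: [PCl₅] = 0.66 − 0.264 = 0.396 M; [PCl₃] = [Cl₂] = x = 0.264 M.
Kc = [PCl₃][Cl₂]/[PCl₅] = (0.264)²/0.396 = 0.176.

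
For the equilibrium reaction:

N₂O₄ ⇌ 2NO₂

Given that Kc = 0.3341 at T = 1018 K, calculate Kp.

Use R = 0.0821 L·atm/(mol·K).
K_p = 27.9233

Δn = (moles gaseous products) − (moles gaseous reactants) = 1
T = 1018 K; RT = 0.0821 × 1018 = 83.5778
Kp = Kc·(RT)^Δn = 0.3341 × (83.5778)^1 = 0.3341 × 83.5778 = 27.9233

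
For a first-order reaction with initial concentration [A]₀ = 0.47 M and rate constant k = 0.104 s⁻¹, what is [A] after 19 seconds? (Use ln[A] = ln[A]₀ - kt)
0.0652 M

ln[A] = ln[A]₀ - k·t = ln(0.47) - (0.104)·(19) = -0.7550 - 1.9760 = -2.7310
[A] = e^(-2.7310) = 0.0652 M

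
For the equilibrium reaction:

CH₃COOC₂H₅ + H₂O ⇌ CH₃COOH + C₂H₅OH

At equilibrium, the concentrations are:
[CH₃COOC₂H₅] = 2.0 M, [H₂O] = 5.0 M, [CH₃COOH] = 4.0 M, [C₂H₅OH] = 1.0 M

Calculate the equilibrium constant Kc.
K_c = 0.4000

Kc = ([CH₃COOH] × [C₂H₅OH]) / ([CH₃COOC₂H₅] × [H₂O])
   = ((4.0)·(1.0)) / ((2.0)·(5.0))
   = 4 / 10 = 0.4000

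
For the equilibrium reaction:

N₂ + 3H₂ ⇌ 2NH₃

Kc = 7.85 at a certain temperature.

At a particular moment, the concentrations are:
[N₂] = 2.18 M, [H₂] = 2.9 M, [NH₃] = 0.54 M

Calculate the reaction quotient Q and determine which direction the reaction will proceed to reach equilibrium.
Q = 0.005, Q < K, reaction proceeds forward (toward products)

Q = ([NH₃]^2) / ([N₂] × [H₂]^3)
  = ((0.54)^2) / ((2.18)·(2.9)^3) = 0.2916/53.168 = 0.005484
Since Q = 0.005484 < Kc = 7.85, the reaction proceeds forward (toward products) to reach equilibrium.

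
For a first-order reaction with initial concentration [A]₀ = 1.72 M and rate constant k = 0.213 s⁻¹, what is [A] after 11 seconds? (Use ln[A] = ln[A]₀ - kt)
0.1652 M

ln[A] = ln[A]₀ - k·t = ln(1.72) - (0.213)·(11) = 0.5423 - 2.3430 = -1.8007
[A] = e^(-1.8007) = 0.1652 M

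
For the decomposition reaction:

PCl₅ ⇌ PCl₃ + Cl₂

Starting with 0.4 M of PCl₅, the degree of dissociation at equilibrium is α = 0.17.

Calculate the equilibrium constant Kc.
K_c = 0.0139

x = α·[A]₀ = 0.17 × 0.4 = 0.068 M dissociated.
At eq: [PCl₅] = 0.4 − 0.068 = 0.332 M; [PCl₃] = [Cl₂] = x = 0.068 M.
Kc = [PCl₃][Cl₂]/[PCl₅] = (0.068)²/0.332 = 0.01393.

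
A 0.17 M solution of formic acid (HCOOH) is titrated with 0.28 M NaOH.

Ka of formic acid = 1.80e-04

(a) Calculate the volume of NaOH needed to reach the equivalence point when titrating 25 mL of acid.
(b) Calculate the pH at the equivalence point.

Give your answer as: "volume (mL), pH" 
V = 15.2 mL, pH = 8.38

(a) At equivalence: moles acid = moles base.
moles acid = 0.17 × 0.025 = 0.00425 mol; V_NaOH = 0.00425/0.28 = 0.01518 L = 15.2 mL.
(b) At equivalence, all acid → conjugate base A⁻ at [A⁻] = 0.00425/0.04018 = 0.1058 M.
Kb = Kw/Ka = 1.0e-14/1.80e-04 = 5.556e-11; [OH⁻] = √(Kb·[A⁻]) = 2.424e-06; pOH = 5.62; pH = 14 − pOH = 8.38.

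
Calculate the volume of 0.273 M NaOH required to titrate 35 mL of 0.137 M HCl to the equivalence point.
V_{base} = 17.6 mL

At equivalence: moles acid = moles base.
moles HCl = 0.137 M × 0.035 L = 0.004795 mol
V_NaOH = 0.004795 mol ÷ 0.273 M = 0.01756 L = 17.6 mL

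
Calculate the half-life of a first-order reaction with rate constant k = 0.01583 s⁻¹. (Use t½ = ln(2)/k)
43.79 s

t½ = ln(2)/k = 0.6931/0.01583 = 43.79 s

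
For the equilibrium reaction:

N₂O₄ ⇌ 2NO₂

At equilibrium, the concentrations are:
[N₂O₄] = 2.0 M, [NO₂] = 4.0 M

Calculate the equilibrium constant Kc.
K_c = 8.0000

Kc = ([NO₂]^2) / ([N₂O₄])
   = ((4.0)^2) / ((2.0))
   = 16 / 2 = 8.0000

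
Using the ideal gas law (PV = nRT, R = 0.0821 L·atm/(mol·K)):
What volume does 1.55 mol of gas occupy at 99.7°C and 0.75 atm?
T = 99.7°C + 273.15 = 372.85 K
V = nRT/P = (1.55 × 0.0821 × 372.85) / 0.75
V = 63.26 L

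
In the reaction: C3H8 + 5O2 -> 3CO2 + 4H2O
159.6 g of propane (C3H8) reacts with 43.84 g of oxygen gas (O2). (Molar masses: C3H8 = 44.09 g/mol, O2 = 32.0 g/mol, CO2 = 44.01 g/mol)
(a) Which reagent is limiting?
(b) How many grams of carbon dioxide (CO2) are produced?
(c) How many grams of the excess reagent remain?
(a) O2, (b) 36.18 g, (c) 147.5 g

Moles of C3H8 = 159.6 g ÷ 44.09 g/mol = 3.61987 mol
Moles of O2 = 43.84 g ÷ 32.0 g/mol = 1.37 mol
Moles ÷ coefficient: C3H8: 3.61987/1 = 3.62, O2: 1.37/5 = 0.274
(a) O2 has the smaller value, so O2 is the limiting reagent.
(b) Moles of CO2 = 1.37 mol O2 × (3/5) = 0.822 mol; mass = 0.822 mol × 44.01 g/mol = 36.18 g
(c) C3H8 consumed = 1.37 × (1/5) = 0.274 mol; remaining = 3.61987 − 0.274 = 3.34587 mol; mass = 3.34587 mol × 44.09 g/mol = 147.5 g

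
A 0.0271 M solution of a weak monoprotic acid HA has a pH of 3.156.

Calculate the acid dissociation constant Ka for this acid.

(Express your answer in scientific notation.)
K_a = 1.85e-05

[H⁺] = 10^(−pH) = 10^(−3.156) = 6.982e-04 M. For HA ⇌ H⁺ + A⁻, Ka = x²/(C − x) = (6.982e-04)²/(0.0271 − 6.982e-04) = 1.85e-05.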